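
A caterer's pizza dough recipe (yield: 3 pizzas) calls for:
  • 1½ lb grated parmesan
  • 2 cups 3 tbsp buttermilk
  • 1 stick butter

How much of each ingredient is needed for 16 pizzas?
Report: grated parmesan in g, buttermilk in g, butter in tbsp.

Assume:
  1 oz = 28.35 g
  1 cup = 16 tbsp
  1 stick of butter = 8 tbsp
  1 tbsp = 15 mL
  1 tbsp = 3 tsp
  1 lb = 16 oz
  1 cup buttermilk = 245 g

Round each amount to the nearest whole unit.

grated parmesan: 3629 g; buttermilk: 2858 g; butter: 43 tbsp

Scaling factor: 16/3.
grated parmesan: 1.5 lb × 16/3 × 16 oz/lb × 28.35 g/oz ≈ 3629 g
buttermilk: (2 cup + 3 tbsp = 2.1875 cup) × 16/3 × 245 g/cup ≈ 2858 g
butter: 1 stick × 16/3 × 8 tbsp/stick ≈ 43 tbsp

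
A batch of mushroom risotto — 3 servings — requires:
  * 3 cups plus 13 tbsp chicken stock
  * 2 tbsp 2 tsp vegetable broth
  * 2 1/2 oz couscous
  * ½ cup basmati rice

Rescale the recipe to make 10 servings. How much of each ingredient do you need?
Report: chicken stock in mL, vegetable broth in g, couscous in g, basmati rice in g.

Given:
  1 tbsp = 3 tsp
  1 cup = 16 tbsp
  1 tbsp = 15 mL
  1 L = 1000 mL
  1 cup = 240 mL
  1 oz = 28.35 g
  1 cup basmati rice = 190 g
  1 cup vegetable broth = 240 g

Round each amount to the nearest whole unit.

Scaling factor: 10/3.
chicken stock: (3 cup + 13 tbsp = 3.8125 cup) × 10/3 × 240 mL/cup = 3050 mL
vegetable broth: (2 tbsp + 2 tsp = 8/3 tbsp) × 10/3 ÷ 16 tbsp/cup × 240 g/cup ≈ 133 g
couscous: 2.5 oz × 10/3 × 28.35 g/oz ≈ 236 g
basmati rice: 0.5 cup × 10/3 × 190 g/cup ≈ 317 g

chicken stock: 3050 mL; vegetable broth: 133 g; couscous: 236 g; basmati rice: 317 g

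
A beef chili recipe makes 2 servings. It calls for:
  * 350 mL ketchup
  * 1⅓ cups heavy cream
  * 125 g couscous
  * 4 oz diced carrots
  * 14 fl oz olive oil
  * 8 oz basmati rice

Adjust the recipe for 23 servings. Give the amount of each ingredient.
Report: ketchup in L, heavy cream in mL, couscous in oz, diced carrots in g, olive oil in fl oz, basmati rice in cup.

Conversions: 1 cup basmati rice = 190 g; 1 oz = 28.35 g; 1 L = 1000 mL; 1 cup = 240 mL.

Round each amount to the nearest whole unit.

ketchup: 4 L; heavy cream: 3680 mL; couscous: 51 oz; diced carrots: 1304 g; olive oil: 161 fl oz; basmati rice: 14 cup

Scaling factor: 23/2 = 11.5.
ketchup: 350 mL × 23/2 ÷ 1000 mL/L ≈ 4 L
heavy cream: 4/3 cup × 23/2 × 240 mL/cup = 3680 mL
couscous: 125 g × 23/2 ÷ 28.35 g/oz ≈ 51 oz
diced carrots: 4 oz × 23/2 × 28.35 g/oz ≈ 1304 g
olive oil: 14 fl oz × 23/2 = 161 fl oz
basmati rice: 8 oz × 23/2 × 28.35 g/oz ÷ 190 g/cup ≈ 14 cup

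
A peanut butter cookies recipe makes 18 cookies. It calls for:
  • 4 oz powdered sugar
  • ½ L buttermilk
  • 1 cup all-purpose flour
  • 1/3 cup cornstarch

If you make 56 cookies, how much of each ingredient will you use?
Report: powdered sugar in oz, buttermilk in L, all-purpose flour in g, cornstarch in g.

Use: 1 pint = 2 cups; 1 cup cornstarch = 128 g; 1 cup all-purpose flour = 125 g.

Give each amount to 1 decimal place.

powdered sugar: 12.4 oz; buttermilk: 1.6 L; all-purpose flour: 388.9 g; cornstarch: 132.7 g

Scaling factor: 56/18 = 28/9.
powdered sugar: 4 oz × 28/9 ≈ 12.4 oz
buttermilk: 0.5 L × 28/9 ≈ 1.6 L
all-purpose flour: 1 cup × 28/9 × 125 g/cup ≈ 388.9 g
cornstarch: 1/3 cup × 28/9 × 128 g/cup ≈ 132.7 g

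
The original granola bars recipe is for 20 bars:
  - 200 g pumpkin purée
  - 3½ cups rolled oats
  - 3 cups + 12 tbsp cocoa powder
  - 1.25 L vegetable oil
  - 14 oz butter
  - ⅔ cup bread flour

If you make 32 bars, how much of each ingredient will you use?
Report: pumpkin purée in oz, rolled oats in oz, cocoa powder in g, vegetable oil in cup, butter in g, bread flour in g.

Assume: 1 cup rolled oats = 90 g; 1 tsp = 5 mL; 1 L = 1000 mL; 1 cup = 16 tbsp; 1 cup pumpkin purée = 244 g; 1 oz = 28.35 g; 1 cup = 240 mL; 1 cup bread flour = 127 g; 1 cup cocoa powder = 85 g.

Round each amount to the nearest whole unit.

pumpkin purée: 11 oz; rolled oats: 18 oz; cocoa powder: 510 g; vegetable oil: 8 cup; butter: 635 g; bread flour: 135 g

Scaling factor: 32/20 = 8/5 = 1.6.
pumpkin purée: 200 g × 8/5 ÷ 28.35 g/oz ≈ 11 oz
rolled oats: 3.5 cup × 8/5 × 90 g/cup ÷ 28.35 g/oz ≈ 18 oz
cocoa powder: (3 cup + 12 tbsp = 3.75 cup) × 8/5 × 85 g/cup = 510 g
vegetable oil: 1.25 L × 8/5 × 1000 mL/L ÷ 240 mL/cup ≈ 8 cup
butter: 14 oz × 8/5 × 28.35 g/oz ≈ 635 g
bread flour: 2/3 cup × 8/5 × 127 g/cup ≈ 135 g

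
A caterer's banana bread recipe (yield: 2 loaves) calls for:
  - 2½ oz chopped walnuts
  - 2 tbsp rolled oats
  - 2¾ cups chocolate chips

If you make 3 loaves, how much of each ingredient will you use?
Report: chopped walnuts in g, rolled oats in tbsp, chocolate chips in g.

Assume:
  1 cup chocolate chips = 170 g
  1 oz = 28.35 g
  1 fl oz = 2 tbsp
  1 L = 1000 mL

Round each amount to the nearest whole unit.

Scaling factor: 3/2 = 1.5.
chopped walnuts: 2.5 oz × 3/2 × 28.35 g/oz ≈ 106 g
rolled oats: 2 tbsp × 3/2 = 3 tbsp
chocolate chips: 2.75 cup × 3/2 × 170 g/cup ≈ 701 g

chopped walnuts: 106 g; rolled oats: 3 tbsp; chocolate chips: 701 g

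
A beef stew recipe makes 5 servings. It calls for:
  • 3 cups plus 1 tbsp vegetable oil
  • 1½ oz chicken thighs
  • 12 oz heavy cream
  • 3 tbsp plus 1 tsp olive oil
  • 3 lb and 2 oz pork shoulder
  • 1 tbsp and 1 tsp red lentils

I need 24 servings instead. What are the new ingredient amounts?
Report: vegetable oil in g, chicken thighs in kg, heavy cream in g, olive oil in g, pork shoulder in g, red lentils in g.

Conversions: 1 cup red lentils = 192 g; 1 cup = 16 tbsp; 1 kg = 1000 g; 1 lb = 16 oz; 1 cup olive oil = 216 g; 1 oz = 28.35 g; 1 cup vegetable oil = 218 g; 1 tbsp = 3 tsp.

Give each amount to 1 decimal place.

vegetable oil: 3204.6 g; chicken thighs: 0.2 kg; heavy cream: 1633.0 g; olive oil: 216.0 g; pork shoulder: 6804.0 g; red lentils: 76.8 g

Scaling factor: 24/5 = 4.8.
vegetable oil: (3 cup + 1 tbsp = 3.0625 cup) × 24/5 × 218 g/cup = 3204.6 g
chicken thighs: 1.5 oz × 24/5 × 28.35 g/oz ÷ 1000 g/kg ≈ 0.2 kg
heavy cream: 12 oz × 24/5 × 28.35 g/oz ≈ 1633.0 g
olive oil: (3 tbsp + 1 tsp = 10/3 tbsp) × 24/5 ÷ 16 tbsp/cup × 216 g/cup = 216.0 g
pork shoulder: (3 lb + 2 oz = 3.125 lb) × 24/5 × 16 oz/lb × 28.35 g/oz = 6804.0 g
red lentils: (1 tbsp + 1 tsp = 4/3 tbsp) × 24/5 ÷ 16 tbsp/cup × 192 g/cup = 76.8 g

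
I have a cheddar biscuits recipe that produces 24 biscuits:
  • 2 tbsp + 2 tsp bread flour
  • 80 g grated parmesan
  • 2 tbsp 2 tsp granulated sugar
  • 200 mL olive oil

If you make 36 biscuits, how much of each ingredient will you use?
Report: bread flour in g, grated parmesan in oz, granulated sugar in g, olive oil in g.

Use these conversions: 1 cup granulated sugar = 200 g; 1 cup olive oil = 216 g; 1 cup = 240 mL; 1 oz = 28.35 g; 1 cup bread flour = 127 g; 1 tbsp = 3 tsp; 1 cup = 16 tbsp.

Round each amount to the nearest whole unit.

Scaling factor: 36/24 = 3/2 = 1.5.
bread flour: (2 tbsp + 2 tsp = 8/3 tbsp) × 3/2 ÷ 16 tbsp/cup × 127 g/cup ≈ 32 g
grated parmesan: 80 g × 3/2 ÷ 28.35 g/oz ≈ 4 oz
granulated sugar: (2 tbsp + 2 tsp = 8/3 tbsp) × 3/2 ÷ 16 tbsp/cup × 200 g/cup = 50 g
olive oil: 200 mL × 3/2 ÷ 240 mL/cup × 216 g/cup = 270 g

bread flour: 32 g; grated parmesan: 4 oz; granulated sugar: 50 g; olive oil: 270 g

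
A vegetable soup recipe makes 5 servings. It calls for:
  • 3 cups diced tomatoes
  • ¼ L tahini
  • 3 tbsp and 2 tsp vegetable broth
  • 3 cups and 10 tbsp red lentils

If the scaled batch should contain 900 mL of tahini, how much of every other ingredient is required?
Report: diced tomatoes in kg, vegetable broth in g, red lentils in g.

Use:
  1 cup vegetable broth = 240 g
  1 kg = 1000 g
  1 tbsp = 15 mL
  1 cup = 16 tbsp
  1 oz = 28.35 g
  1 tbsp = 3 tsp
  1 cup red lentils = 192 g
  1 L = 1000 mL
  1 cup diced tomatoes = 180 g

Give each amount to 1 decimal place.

diced tomatoes: 1.9 kg; vegetable broth: 198.0 g; red lentils: 2505.6 g

The original recipe has 250 mL of tahini, so the scaling factor is 900 ÷ 250 = 18/5 = 3.6.
diced tomatoes: 3 cup × 18/5 × 180 g/cup ÷ 1000 g/kg ≈ 1.9 kg
vegetable broth: (3 tbsp + 2 tsp = 11/3 tbsp) × 18/5 ÷ 16 tbsp/cup × 240 g/cup = 198.0 g
red lentils: (3 cup + 10 tbsp = 3.625 cup) × 18/5 × 192 g/cup = 2505.6 g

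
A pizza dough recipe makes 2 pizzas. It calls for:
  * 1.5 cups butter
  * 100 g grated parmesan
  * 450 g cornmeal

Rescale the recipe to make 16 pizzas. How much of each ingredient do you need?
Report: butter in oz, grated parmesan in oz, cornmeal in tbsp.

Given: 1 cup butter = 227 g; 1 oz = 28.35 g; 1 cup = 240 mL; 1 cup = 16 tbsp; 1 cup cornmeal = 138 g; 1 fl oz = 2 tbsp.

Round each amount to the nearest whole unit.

Scaling factor: 16/2 = 8.
butter: 1.5 cup × 8 × 227 g/cup ÷ 28.35 g/oz ≈ 96 oz
grated parmesan: 100 g × 8 ÷ 28.35 g/oz ≈ 28 oz
cornmeal: 450 g × 8 ÷ 138 g/cup × 16 tbsp/cup ≈ 417 tbsp

butter: 96 oz; grated parmesan: 28 oz; cornmeal: 417 tbsp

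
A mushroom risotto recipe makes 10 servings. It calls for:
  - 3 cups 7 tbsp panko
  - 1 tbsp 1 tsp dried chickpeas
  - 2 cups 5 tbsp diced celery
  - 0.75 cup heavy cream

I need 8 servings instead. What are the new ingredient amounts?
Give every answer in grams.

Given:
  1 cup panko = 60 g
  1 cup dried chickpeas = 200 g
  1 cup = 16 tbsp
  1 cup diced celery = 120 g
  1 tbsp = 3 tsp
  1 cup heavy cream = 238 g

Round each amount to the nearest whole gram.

panko: 165 g; dried chickpeas: 13 g; diced celery: 222 g; heavy cream: 143 g

Scaling factor: 8/10 = 4/5 = 0.8.
panko: (3 cup + 7 tbsp = 3.4375 cup) × 4/5 × 60 g/cup = 165 g
dried chickpeas: (1 tbsp + 1 tsp = 4/3 tbsp) × 4/5 ÷ 16 tbsp/cup × 200 g/cup ≈ 13 g
diced celery: (2 cup + 5 tbsp = 2.3125 cup) × 4/5 × 120 g/cup = 222 g
heavy cream: 0.75 cup × 4/5 × 238 g/cup ≈ 143 g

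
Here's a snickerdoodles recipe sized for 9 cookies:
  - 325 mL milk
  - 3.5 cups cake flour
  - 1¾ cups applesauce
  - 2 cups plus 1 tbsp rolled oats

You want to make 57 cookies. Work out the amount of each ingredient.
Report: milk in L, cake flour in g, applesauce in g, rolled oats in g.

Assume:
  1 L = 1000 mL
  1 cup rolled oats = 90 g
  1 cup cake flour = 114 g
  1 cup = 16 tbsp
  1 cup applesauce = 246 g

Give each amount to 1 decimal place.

milk: 2.1 L; cake flour: 2527.0 g; applesauce: 2726.5 g; rolled oats: 1175.6 g

Scaling factor: 57/9 = 19/3.
milk: 325 mL × 19/3 ÷ 1000 mL/L ≈ 2.1 L
cake flour: 3.5 cup × 19/3 × 114 g/cup = 2527.0 g
applesauce: 1.75 cup × 19/3 × 246 g/cup = 2726.5 g
rolled oats: (2 cup + 1 tbsp = 2.0625 cup) × 19/3 × 90 g/cup ≈ 1175.6 g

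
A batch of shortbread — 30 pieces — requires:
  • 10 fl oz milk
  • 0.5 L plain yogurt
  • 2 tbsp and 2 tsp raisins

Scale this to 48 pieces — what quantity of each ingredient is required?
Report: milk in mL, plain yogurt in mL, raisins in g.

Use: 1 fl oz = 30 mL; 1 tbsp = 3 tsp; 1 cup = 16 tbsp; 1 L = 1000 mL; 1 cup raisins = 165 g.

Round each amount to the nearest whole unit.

Scaling factor: 48/30 = 8/5 = 1.6.
milk: 10 fl oz × 8/5 × 30 mL/fl oz = 480 mL
plain yogurt: 0.5 L × 8/5 × 1000 mL/L = 800 mL
raisins: (2 tbsp + 2 tsp = 8/3 tbsp) × 8/5 ÷ 16 tbsp/cup × 165 g/cup = 44 g

milk: 480 mL; plain yogurt: 800 mL; raisins: 44 g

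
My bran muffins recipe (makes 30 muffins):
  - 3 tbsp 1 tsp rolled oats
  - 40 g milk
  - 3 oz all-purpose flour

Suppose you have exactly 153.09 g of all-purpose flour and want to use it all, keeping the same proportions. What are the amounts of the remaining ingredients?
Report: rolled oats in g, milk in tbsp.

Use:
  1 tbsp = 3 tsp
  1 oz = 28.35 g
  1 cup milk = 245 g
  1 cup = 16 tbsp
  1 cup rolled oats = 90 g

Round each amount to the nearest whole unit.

rolled oats: 34 g; milk: 5 tbsp

The original recipe has 85.05 g of all-purpose flour, so the scaling factor is 153.09 ÷ 85.05 = 9/5 = 1.8.
rolled oats: (3 tbsp + 1 tsp = 10/3 tbsp) × 9/5 ÷ 16 tbsp/cup × 90 g/cup ≈ 34 g
milk: 40 g × 9/5 ÷ 245 g/cup × 16 tbsp/cup ≈ 5 tbsp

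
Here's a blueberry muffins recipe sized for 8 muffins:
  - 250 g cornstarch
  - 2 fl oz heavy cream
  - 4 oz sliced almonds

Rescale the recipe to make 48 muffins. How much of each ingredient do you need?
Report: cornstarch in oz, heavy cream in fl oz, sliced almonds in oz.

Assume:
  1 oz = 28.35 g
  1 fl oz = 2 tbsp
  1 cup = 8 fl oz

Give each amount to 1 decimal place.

cornstarch: 52.9 oz; heavy cream: 12.0 fl oz; sliced almonds: 24.0 oz

Scaling factor: 48/8 = 6.
cornstarch: 250 g × 6 ÷ 28.35 g/oz ≈ 52.9 oz
heavy cream: 2 fl oz × 6 = 12.0 fl oz
sliced almonds: 4 oz × 6 = 24.0 oz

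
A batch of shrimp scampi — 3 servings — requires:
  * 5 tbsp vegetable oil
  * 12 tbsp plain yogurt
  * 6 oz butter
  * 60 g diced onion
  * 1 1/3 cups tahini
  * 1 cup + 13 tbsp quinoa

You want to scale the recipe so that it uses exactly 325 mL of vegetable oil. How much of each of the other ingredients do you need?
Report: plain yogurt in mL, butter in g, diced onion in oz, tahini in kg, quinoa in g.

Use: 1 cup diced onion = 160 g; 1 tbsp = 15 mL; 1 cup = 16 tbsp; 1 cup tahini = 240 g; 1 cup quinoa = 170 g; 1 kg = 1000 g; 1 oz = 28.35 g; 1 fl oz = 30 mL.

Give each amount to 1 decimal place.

plain yogurt: 780.0 mL; butter: 737.1 g; diced onion: 9.2 oz; tahini: 1.4 kg; quinoa: 1335.2 g

The original recipe has 75 mL of vegetable oil, so the scaling factor is 325 ÷ 75 = 13/3.
plain yogurt: 12 tbsp × 13/3 × 15 mL/tbsp = 780.0 mL
butter: 6 oz × 13/3 × 28.35 g/oz = 737.1 g
diced onion: 60 g × 13/3 ÷ 28.35 g/oz ≈ 9.2 oz
tahini: 4/3 cup × 13/3 × 240 g/cup ÷ 1000 g/kg ≈ 1.4 kg
quinoa: (1 cup + 13 tbsp = 1.8125 cup) × 13/3 × 170 g/cup ≈ 1335.2 g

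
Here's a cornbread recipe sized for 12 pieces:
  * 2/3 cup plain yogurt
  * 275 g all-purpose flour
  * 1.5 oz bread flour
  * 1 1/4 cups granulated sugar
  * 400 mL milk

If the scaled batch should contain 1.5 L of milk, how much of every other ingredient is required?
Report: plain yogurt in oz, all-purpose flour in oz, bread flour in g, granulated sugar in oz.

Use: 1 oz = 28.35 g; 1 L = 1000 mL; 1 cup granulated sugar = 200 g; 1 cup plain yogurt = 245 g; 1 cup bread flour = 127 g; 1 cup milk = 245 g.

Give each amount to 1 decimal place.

The original recipe has 0.4 L of milk, so the scaling factor is 1.5 ÷ 0.4 = 15/4 = 3.75.
plain yogurt: 2/3 cup × 15/4 × 245 g/cup ÷ 28.35 g/oz ≈ 21.6 oz
all-purpose flour: 275 g × 15/4 ÷ 28.35 g/oz ≈ 36.4 oz
bread flour: 1.5 oz × 15/4 × 28.35 g/oz ≈ 159.5 g
granulated sugar: 1.25 cup × 15/4 × 200 g/cup ÷ 28.35 g/oz ≈ 33.1 oz

plain yogurt: 21.6 oz; all-purpose flour: 36.4 oz; bread flour: 159.5 g; granulated sugar: 33.1 oz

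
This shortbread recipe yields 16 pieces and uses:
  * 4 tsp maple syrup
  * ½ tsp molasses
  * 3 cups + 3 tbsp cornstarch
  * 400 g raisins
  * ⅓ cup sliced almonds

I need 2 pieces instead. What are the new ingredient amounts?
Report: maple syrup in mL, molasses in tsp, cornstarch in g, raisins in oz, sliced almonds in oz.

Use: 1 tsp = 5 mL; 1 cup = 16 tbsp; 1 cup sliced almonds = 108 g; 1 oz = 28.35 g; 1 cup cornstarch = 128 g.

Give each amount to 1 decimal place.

Scaling factor: 2/16 = 1/8 = 0.125.
maple syrup: 4 tsp × 1/8 × 5 mL/tsp = 2.5 mL
molasses: 0.5 tsp × 1/8 ≈ 0.1 tsp
cornstarch: (3 cup + 3 tbsp = 3.1875 cup) × 1/8 × 128 g/cup = 51.0 g
raisins: 400 g × 1/8 ÷ 28.35 g/oz ≈ 1.8 oz
sliced almonds: 1/3 cup × 1/8 × 108 g/cup ÷ 28.35 g/oz ≈ 0.2 oz

maple syrup: 2.5 mL; molasses: 0.1 tsp; cornstarch: 51.0 g; raisins: 1.8 oz; sliced almonds: 0.2 oz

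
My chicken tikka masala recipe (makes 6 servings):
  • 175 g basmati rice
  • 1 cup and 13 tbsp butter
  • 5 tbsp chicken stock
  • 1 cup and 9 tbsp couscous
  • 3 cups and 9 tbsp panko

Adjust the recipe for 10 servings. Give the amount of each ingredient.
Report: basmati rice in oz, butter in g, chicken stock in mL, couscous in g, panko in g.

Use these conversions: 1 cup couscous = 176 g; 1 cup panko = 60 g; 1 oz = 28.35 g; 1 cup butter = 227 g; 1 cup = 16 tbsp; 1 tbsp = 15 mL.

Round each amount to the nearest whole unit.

basmati rice: 10 oz; butter: 686 g; chicken stock: 125 mL; couscous: 458 g; panko: 356 g

Scaling factor: 10/6 = 5/3.
basmati rice: 175 g × 5/3 ÷ 28.35 g/oz ≈ 10 oz
butter: (1 cup + 13 tbsp = 1.8125 cup) × 5/3 × 227 g/cup ≈ 686 g
chicken stock: 5 tbsp × 5/3 × 15 mL/tbsp = 125 mL
couscous: (1 cup + 9 tbsp = 1.5625 cup) × 5/3 × 176 g/cup ≈ 458 g
panko: (3 cup + 9 tbsp = 3.5625 cup) × 5/3 × 60 g/cup ≈ 356 g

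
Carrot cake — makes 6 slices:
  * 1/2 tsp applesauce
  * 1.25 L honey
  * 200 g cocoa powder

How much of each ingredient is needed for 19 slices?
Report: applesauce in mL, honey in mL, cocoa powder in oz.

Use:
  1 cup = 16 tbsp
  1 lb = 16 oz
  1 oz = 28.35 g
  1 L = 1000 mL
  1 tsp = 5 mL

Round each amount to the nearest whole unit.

applesauce: 8 mL; honey: 3958 mL; cocoa powder: 22 oz

Scaling factor: 19/6.
applesauce: 0.5 tsp × 19/6 × 5 mL/tsp ≈ 8 mL
honey: 1.25 L × 19/6 × 1000 mL/L ≈ 3958 mL
cocoa powder: 200 g × 19/6 ÷ 28.35 g/oz ≈ 22 oz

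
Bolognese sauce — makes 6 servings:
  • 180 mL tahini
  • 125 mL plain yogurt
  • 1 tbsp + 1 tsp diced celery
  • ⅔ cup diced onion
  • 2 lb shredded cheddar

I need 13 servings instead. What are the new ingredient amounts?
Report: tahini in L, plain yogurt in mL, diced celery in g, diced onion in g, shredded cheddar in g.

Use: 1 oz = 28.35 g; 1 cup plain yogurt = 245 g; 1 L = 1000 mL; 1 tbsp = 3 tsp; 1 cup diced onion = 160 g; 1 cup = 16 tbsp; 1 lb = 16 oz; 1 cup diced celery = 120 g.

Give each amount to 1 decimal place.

Scaling factor: 13/6.
tahini: 180 mL × 13/6 ÷ 1000 mL/L ≈ 0.4 L
plain yogurt: 125 mL × 13/6 ≈ 270.8 mL
diced celery: (1 tbsp + 1 tsp = 4/3 tbsp) × 13/6 ÷ 16 tbsp/cup × 120 g/cup ≈ 21.7 g
diced onion: 2/3 cup × 13/6 × 160 g/cup ≈ 231.1 g
shredded cheddar: 2 lb × 13/6 × 16 oz/lb × 28.35 g/oz = 1965.6 g

tahini: 0.4 L; plain yogurt: 270.8 mL; diced celery: 21.7 g; diced onion: 231.1 g; shredded cheddar: 1965.6 g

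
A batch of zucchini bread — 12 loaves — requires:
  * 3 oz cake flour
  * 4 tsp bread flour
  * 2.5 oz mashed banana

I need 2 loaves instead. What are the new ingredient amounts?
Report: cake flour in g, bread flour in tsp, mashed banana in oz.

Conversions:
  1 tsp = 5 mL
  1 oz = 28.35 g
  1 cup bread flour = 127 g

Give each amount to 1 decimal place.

Scaling factor: 2/12 = 1/6.
cake flour: 3 oz × 1/6 × 28.35 g/oz ≈ 14.2 g
bread flour: 4 tsp × 1/6 ≈ 0.7 tsp
mashed banana: 2.5 oz × 1/6 ≈ 0.4 oz

cake flour: 14.2 g; bread flour: 0.7 tsp; mashed banana: 0.4 oz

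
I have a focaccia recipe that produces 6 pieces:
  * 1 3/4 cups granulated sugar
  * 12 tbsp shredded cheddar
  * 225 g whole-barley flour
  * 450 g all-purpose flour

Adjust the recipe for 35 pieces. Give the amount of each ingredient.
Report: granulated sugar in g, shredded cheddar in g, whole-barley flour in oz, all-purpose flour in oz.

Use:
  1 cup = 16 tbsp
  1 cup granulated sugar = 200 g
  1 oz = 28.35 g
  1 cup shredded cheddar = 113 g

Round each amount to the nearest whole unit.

granulated sugar: 2042 g; shredded cheddar: 494 g; whole-barley flour: 46 oz; all-purpose flour: 93 oz

Scaling factor: 35/6.
granulated sugar: 1.75 cup × 35/6 × 200 g/cup ≈ 2042 g
shredded cheddar: 12 tbsp × 35/6 ÷ 16 tbsp/cup × 113 g/cup ≈ 494 g
whole-barley flour: 225 g × 35/6 ÷ 28.35 g/oz ≈ 46 oz
all-purpose flour: 450 g × 35/6 ÷ 28.35 g/oz ≈ 93 oz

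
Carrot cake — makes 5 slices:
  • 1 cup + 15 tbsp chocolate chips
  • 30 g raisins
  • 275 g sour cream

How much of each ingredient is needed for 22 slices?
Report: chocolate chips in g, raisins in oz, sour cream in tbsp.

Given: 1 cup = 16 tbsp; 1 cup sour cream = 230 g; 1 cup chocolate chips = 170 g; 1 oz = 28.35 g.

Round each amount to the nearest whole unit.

chocolate chips: 1449 g; raisins: 5 oz; sour cream: 84 tbsp

Scaling factor: 22/5 = 4.4.
chocolate chips: (1 cup + 15 tbsp = 1.9375 cup) × 22/5 × 170 g/cup ≈ 1449 g
raisins: 30 g × 22/5 ÷ 28.35 g/oz ≈ 5 oz
sour cream: 275 g × 22/5 ÷ 230 g/cup × 16 tbsp/cup ≈ 84 tbsp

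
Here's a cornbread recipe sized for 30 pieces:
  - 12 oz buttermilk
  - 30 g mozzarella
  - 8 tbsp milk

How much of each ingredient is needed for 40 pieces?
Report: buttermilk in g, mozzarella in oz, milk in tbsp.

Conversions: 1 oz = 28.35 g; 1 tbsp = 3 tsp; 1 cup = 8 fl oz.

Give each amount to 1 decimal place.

Scaling factor: 40/30 = 4/3.
buttermilk: 12 oz × 4/3 × 28.35 g/oz = 453.6 g
mozzarella: 30 g × 4/3 ÷ 28.35 g/oz ≈ 1.4 oz
milk: 8 tbsp × 4/3 ≈ 10.7 tbsp

buttermilk: 453.6 g; mozzarella: 1.4 oz; milk: 10.7 tbsp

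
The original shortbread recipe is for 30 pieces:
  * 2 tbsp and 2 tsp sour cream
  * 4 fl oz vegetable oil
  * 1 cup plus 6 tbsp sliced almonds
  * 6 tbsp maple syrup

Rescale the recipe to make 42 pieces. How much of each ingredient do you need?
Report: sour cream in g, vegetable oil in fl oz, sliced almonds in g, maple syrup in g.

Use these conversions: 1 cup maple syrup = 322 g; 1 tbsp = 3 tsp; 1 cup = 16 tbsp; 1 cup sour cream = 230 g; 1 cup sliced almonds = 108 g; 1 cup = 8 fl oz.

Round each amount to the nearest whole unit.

sour cream: 54 g; vegetable oil: 6 fl oz; sliced almonds: 208 g; maple syrup: 169 g

Scaling factor: 42/30 = 7/5 = 1.4.
sour cream: (2 tbsp + 2 tsp = 8/3 tbsp) × 7/5 ÷ 16 tbsp/cup × 230 g/cup ≈ 54 g
vegetable oil: 4 fl oz × 7/5 ≈ 6 fl oz
sliced almonds: (1 cup + 6 tbsp = 1.375 cup) × 7/5 × 108 g/cup ≈ 208 g
maple syrup: 6 tbsp × 7/5 ÷ 16 tbsp/cup × 322 g/cup ≈ 169 g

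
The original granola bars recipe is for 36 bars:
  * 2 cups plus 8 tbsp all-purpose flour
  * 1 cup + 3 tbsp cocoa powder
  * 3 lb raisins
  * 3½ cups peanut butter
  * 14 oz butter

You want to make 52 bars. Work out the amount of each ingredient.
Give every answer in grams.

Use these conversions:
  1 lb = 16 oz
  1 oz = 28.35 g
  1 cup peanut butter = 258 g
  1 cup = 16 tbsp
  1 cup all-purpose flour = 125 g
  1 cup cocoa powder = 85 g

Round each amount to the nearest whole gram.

Scaling factor: 52/36 = 13/9.
all-purpose flour: (2 cup + 8 tbsp = 2.5 cup) × 13/9 × 125 g/cup ≈ 451 g
cocoa powder: (1 cup + 3 tbsp = 1.1875 cup) × 13/9 × 85 g/cup ≈ 146 g
raisins: 3 lb × 13/9 × 16 oz/lb × 28.35 g/oz ≈ 1966 g
peanut butter: 3.5 cup × 13/9 × 258 g/cup ≈ 1304 g
butter: 14 oz × 13/9 × 28.35 g/oz ≈ 573 g

all-purpose flour: 451 g; cocoa powder: 146 g; raisins: 1966 g; peanut butter: 1304 g; butter: 573 g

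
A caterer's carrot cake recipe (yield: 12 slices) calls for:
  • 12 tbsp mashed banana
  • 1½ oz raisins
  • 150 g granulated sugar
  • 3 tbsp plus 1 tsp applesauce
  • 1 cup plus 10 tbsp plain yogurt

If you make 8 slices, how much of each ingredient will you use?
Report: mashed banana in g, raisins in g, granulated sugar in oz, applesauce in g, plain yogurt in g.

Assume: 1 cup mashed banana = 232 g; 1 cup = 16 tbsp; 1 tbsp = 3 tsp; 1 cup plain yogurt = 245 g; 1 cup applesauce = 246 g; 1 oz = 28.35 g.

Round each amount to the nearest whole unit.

mashed banana: 116 g; raisins: 28 g; granulated sugar: 4 oz; applesauce: 34 g; plain yogurt: 265 g

Scaling factor: 8/12 = 2/3.
mashed banana: 12 tbsp × 2/3 ÷ 16 tbsp/cup × 232 g/cup = 116 g
raisins: 1.5 oz × 2/3 × 28.35 g/oz ≈ 28 g
granulated sugar: 150 g × 2/3 ÷ 28.35 g/oz ≈ 4 oz
applesauce: (3 tbsp + 1 tsp = 10/3 tbsp) × 2/3 ÷ 16 tbsp/cup × 246 g/cup ≈ 34 g
plain yogurt: (1 cup + 10 tbsp = 1.625 cup) × 2/3 × 245 g/cup ≈ 265 g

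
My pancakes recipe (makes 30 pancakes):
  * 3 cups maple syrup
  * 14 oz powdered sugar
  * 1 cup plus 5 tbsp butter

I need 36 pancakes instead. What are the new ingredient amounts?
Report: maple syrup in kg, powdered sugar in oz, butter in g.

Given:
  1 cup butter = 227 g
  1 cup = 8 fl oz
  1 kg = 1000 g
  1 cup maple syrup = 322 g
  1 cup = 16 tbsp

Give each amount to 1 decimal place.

Scaling factor: 36/30 = 6/5 = 1.2.
maple syrup: 3 cup × 6/5 × 322 g/cup ÷ 1000 g/kg ≈ 1.2 kg
powdered sugar: 14 oz × 6/5 = 16.8 oz
butter: (1 cup + 5 tbsp = 1.3125 cup) × 6/5 × 227 g/cup ≈ 357.5 g

maple syrup: 1.2 kg; powdered sugar: 16.8 oz; butter: 357.5 g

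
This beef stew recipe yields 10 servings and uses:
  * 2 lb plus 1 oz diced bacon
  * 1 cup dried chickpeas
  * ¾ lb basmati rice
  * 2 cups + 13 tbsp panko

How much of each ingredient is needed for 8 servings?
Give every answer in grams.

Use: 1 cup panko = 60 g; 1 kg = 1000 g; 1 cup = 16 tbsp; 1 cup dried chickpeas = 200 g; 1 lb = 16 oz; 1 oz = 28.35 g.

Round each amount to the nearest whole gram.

Scaling factor: 8/10 = 4/5 = 0.8.
diced bacon: (2 lb + 1 oz = 2.0625 lb) × 4/5 × 16 oz/lb × 28.35 g/oz ≈ 748 g
dried chickpeas: 1 cup × 4/5 × 200 g/cup = 160 g
basmati rice: 0.75 lb × 4/5 × 16 oz/lb × 28.35 g/oz ≈ 272 g
panko: (2 cup + 13 tbsp = 2.8125 cup) × 4/5 × 60 g/cup = 135 g

diced bacon: 748 g; dried chickpeas: 160 g; basmati rice: 272 g; panko: 135 g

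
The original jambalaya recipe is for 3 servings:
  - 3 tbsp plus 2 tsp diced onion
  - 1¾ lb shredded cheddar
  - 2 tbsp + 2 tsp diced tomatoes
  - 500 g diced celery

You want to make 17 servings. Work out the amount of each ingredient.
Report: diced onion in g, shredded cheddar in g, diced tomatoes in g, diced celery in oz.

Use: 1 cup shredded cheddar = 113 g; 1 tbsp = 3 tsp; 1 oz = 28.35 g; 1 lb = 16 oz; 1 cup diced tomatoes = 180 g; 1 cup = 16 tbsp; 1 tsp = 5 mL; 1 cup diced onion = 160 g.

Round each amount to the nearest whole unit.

diced onion: 208 g; shredded cheddar: 4498 g; diced tomatoes: 170 g; diced celery: 100 oz

Scaling factor: 17/3.
diced onion: (3 tbsp + 2 tsp = 11/3 tbsp) × 17/3 ÷ 16 tbsp/cup × 160 g/cup ≈ 208 g
shredded cheddar: 1.75 lb × 17/3 × 16 oz/lb × 28.35 g/oz ≈ 4498 g
diced tomatoes: (2 tbsp + 2 tsp = 8/3 tbsp) × 17/3 ÷ 16 tbsp/cup × 180 g/cup = 170 g
diced celery: 500 g × 17/3 ÷ 28.35 g/oz ≈ 100 oz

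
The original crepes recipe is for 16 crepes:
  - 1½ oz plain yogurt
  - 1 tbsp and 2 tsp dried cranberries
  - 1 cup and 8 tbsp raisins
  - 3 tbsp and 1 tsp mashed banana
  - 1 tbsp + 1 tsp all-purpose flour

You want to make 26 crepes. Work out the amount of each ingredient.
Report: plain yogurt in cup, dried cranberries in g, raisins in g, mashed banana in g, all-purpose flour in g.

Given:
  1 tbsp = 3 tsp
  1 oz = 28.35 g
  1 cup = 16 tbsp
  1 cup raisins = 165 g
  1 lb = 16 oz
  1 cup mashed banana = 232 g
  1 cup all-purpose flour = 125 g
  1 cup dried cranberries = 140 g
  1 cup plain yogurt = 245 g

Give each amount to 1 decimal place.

plain yogurt: 0.3 cup; dried cranberries: 23.7 g; raisins: 402.2 g; mashed banana: 78.5 g; all-purpose flour: 16.9 g

Scaling factor: 26/16 = 13/8 = 1.625.
plain yogurt: 1.5 oz × 13/8 × 28.35 g/oz ÷ 245 g/cup ≈ 0.3 cup
dried cranberries: (1 tbsp + 2 tsp = 5/3 tbsp) × 13/8 ÷ 16 tbsp/cup × 140 g/cup ≈ 23.7 g
raisins: (1 cup + 8 tbsp = 1.5 cup) × 13/8 × 165 g/cup ≈ 402.2 g
mashed banana: (3 tbsp + 1 tsp = 10/3 tbsp) × 13/8 ÷ 16 tbsp/cup × 232 g/cup ≈ 78.5 g
all-purpose flour: (1 tbsp + 1 tsp = 4/3 tbsp) × 13/8 ÷ 16 tbsp/cup × 125 g/cup ≈ 16.9 g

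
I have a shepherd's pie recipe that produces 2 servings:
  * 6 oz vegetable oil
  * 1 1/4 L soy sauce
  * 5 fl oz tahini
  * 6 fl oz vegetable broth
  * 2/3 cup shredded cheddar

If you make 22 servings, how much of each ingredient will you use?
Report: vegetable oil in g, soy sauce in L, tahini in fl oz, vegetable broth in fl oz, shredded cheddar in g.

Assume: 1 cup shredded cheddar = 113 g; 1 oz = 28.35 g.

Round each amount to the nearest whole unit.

vegetable oil: 1871 g; soy sauce: 14 L; tahini: 55 fl oz; vegetable broth: 66 fl oz; shredded cheddar: 829 g

Scaling factor: 22/2 = 11.
vegetable oil: 6 oz × 11 × 28.35 g/oz ≈ 1871 g
soy sauce: 1.25 L × 11 ≈ 14 L
tahini: 5 fl oz × 11 = 55 fl oz
vegetable broth: 6 fl oz × 11 = 66 fl oz
shredded cheddar: 2/3 cup × 11 × 113 g/cup ≈ 829 g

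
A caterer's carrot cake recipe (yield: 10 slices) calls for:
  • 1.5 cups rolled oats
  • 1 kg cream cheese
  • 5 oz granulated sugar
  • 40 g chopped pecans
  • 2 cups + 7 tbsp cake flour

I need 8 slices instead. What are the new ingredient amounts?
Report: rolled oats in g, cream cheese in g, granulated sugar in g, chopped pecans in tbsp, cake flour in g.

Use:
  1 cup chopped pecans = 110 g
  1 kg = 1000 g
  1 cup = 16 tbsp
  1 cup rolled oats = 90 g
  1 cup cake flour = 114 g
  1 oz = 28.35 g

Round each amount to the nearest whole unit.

rolled oats: 108 g; cream cheese: 800 g; granulated sugar: 113 g; chopped pecans: 5 tbsp; cake flour: 222 g

Scaling factor: 8/10 = 4/5 = 0.8.
rolled oats: 1.5 cup × 4/5 × 90 g/cup = 108 g
cream cheese: 1 kg × 4/5 × 1000 g/kg = 800 g
granulated sugar: 5 oz × 4/5 × 28.35 g/oz ≈ 113 g
chopped pecans: 40 g × 4/5 ÷ 110 g/cup × 16 tbsp/cup ≈ 5 tbsp
cake flour: (2 cup + 7 tbsp = 2.4375 cup) × 4/5 × 114 g/cup ≈ 222 g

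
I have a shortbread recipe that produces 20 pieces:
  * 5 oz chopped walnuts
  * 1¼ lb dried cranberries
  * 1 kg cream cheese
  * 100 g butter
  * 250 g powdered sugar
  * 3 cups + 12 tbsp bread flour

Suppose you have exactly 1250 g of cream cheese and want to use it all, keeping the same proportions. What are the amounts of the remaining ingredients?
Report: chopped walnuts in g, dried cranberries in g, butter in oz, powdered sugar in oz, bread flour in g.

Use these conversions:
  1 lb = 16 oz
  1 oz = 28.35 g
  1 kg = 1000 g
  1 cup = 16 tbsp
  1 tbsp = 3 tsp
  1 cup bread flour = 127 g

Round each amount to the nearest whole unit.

chopped walnuts: 177 g; dried cranberries: 709 g; butter: 4 oz; powdered sugar: 11 oz; bread flour: 595 g

The original recipe has 1000 g of cream cheese, so the scaling factor is 1250 ÷ 1000 = 5/4 = 1.25.
chopped walnuts: 5 oz × 5/4 × 28.35 g/oz ≈ 177 g
dried cranberries: 1.25 lb × 5/4 × 16 oz/lb × 28.35 g/oz ≈ 709 g
butter: 100 g × 5/4 ÷ 28.35 g/oz ≈ 4 oz
powdered sugar: 250 g × 5/4 ÷ 28.35 g/oz ≈ 11 oz
bread flour: (3 cup + 12 tbsp = 3.75 cup) × 5/4 × 127 g/cup ≈ 595 g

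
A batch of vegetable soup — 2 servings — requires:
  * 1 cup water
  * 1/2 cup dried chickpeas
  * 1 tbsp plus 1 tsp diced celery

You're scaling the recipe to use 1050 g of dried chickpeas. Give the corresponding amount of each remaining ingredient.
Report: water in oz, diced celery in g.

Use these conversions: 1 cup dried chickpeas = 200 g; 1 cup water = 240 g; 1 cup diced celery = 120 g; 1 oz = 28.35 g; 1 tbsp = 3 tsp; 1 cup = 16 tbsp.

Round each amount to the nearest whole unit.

water: 89 oz; diced celery: 105 g

The original recipe has 100 g of dried chickpeas, so the scaling factor is 1050 ÷ 100 = 21/2 = 10.5.
water: 1 cup × 21/2 × 240 g/cup ÷ 28.35 g/oz ≈ 89 oz
diced celery: (1 tbsp + 1 tsp = 4/3 tbsp) × 21/2 ÷ 16 tbsp/cup × 120 g/cup = 105 g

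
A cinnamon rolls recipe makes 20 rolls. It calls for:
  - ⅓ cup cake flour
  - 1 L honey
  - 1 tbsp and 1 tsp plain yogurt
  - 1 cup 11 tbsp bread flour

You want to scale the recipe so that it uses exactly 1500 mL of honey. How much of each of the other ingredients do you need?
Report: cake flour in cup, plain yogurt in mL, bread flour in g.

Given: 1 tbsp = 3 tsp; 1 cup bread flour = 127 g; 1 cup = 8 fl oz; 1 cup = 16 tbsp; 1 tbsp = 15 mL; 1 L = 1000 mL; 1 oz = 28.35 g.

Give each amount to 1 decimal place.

The original recipe has 1000 mL of honey, so the scaling factor is 1500 ÷ 1000 = 3/2 = 1.5.
cake flour: 1/3 cup × 3/2 = 0.5 cup
plain yogurt: (1 tbsp + 1 tsp = 4/3 tbsp) × 3/2 × 15 mL/tbsp = 30.0 mL
bread flour: (1 cup + 11 tbsp = 1.6875 cup) × 3/2 × 127 g/cup ≈ 321.5 g

cake flour: 0.5 cup; plain yogurt: 30.0 mL; bread flour: 321.5 g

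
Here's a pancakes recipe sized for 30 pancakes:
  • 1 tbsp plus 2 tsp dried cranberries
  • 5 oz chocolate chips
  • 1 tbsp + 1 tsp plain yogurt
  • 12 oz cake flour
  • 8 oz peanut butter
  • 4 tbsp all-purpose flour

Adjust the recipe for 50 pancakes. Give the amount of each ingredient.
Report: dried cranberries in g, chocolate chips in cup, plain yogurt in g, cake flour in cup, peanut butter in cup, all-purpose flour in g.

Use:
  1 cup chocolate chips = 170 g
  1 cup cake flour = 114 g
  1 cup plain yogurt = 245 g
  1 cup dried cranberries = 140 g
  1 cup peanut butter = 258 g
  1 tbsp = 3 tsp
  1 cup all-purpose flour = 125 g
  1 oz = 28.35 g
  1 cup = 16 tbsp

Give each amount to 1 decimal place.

dried cranberries: 24.3 g; chocolate chips: 1.4 cup; plain yogurt: 34.0 g; cake flour: 5.0 cup; peanut butter: 1.5 cup; all-purpose flour: 52.1 g

Scaling factor: 50/30 = 5/3.
dried cranberries: (1 tbsp + 2 tsp = 5/3 tbsp) × 5/3 ÷ 16 tbsp/cup × 140 g/cup ≈ 24.3 g
chocolate chips: 5 oz × 5/3 × 28.35 g/oz ÷ 170 g/cup ≈ 1.4 cup
plain yogurt: (1 tbsp + 1 tsp = 4/3 tbsp) × 5/3 ÷ 16 tbsp/cup × 245 g/cup ≈ 34.0 g
cake flour: 12 oz × 5/3 × 28.35 g/oz ÷ 114 g/cup ≈ 5.0 cup
peanut butter: 8 oz × 5/3 × 28.35 g/oz ÷ 258 g/cup ≈ 1.5 cup
all-purpose flour: 4 tbsp × 5/3 ÷ 16 tbsp/cup × 125 g/cup ≈ 52.1 g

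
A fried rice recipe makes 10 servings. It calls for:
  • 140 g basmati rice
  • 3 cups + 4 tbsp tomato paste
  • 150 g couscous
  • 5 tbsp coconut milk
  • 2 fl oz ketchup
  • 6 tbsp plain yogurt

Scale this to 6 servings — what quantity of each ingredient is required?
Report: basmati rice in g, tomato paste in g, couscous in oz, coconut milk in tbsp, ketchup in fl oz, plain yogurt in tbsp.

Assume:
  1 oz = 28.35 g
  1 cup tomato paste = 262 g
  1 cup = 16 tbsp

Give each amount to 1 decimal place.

basmati rice: 84.0 g; tomato paste: 510.9 g; couscous: 3.2 oz; coconut milk: 3.0 tbsp; ketchup: 1.2 fl oz; plain yogurt: 3.6 tbsp

Scaling factor: 6/10 = 3/5 = 0.6.
basmati rice: 140 g × 3/5 = 84.0 g
tomato paste: (3 cup + 4 tbsp = 3.25 cup) × 3/5 × 262 g/cup = 510.9 g
couscous: 150 g × 3/5 ÷ 28.35 g/oz ≈ 3.2 oz
coconut milk: 5 tbsp × 3/5 = 3.0 tbsp
ketchup: 2 fl oz × 3/5 = 1.2 fl oz
plain yogurt: 6 tbsp × 3/5 = 3.6 tbsp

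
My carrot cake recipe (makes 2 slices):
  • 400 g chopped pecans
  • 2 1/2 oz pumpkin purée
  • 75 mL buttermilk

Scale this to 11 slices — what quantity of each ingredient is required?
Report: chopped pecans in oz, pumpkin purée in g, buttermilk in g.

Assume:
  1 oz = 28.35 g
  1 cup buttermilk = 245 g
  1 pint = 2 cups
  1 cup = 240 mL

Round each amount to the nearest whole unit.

Scaling factor: 11/2 = 5.5.
chopped pecans: 400 g × 11/2 ÷ 28.35 g/oz ≈ 78 oz
pumpkin purée: 2.5 oz × 11/2 × 28.35 g/oz ≈ 390 g
buttermilk: 75 mL × 11/2 ÷ 240 mL/cup × 245 g/cup ≈ 421 g

chopped pecans: 78 oz; pumpkin purée: 390 g; buttermilk: 421 g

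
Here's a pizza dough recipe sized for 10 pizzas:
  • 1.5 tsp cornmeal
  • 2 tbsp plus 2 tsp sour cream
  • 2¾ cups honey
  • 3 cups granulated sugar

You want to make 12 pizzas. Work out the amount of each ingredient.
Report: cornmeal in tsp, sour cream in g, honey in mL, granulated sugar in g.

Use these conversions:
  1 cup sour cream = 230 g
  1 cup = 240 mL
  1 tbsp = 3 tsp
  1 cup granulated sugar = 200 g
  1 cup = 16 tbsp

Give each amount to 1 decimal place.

Scaling factor: 12/10 = 6/5 = 1.2.
cornmeal: 1.5 tsp × 6/5 = 1.8 tsp
sour cream: (2 tbsp + 2 tsp = 8/3 tbsp) × 6/5 ÷ 16 tbsp/cup × 230 g/cup = 46.0 g
honey: 2.75 cup × 6/5 × 240 mL/cup = 792.0 mL
granulated sugar: 3 cup × 6/5 × 200 g/cup = 720.0 g

cornmeal: 1.8 tsp; sour cream: 46.0 g; honey: 792.0 mL; granulated sugar: 720.0 g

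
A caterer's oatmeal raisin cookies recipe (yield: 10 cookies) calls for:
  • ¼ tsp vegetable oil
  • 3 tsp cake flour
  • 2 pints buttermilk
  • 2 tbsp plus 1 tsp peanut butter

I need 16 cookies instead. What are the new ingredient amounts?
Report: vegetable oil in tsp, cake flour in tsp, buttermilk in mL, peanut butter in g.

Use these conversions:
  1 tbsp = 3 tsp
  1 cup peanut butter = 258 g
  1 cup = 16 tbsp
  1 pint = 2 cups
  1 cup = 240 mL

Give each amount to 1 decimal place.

Scaling factor: 16/10 = 8/5 = 1.6.
vegetable oil: 0.25 tsp × 8/5 = 0.4 tsp
cake flour: 3 tsp × 8/5 = 4.8 tsp
buttermilk: 2 pint × 8/5 × 2 cup/pint × 240 mL/cup = 1536.0 mL
peanut butter: (2 tbsp + 1 tsp = 7/3 tbsp) × 8/5 ÷ 16 tbsp/cup × 258 g/cup = 60.2 g

vegetable oil: 0.4 tsp; cake flour: 4.8 tsp; buttermilk: 1536.0 mL; peanut butter: 60.2 g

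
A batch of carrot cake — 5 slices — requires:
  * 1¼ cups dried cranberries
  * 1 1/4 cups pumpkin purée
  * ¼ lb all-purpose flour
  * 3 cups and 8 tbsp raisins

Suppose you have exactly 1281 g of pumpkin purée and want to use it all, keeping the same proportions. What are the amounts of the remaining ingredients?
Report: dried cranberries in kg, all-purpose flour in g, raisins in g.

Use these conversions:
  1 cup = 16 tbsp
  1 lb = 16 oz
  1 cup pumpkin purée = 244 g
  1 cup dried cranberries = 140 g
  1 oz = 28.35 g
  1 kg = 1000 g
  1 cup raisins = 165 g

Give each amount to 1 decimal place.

dried cranberries: 0.7 kg; all-purpose flour: 476.3 g; raisins: 2425.5 g

The original recipe has 305 g of pumpkin purée, so the scaling factor is 1281 ÷ 305 = 21/5 = 4.2.
dried cranberries: 1.25 cup × 21/5 × 140 g/cup ÷ 1000 g/kg ≈ 0.7 kg
all-purpose flour: 0.25 lb × 21/5 × 16 oz/lb × 28.35 g/oz ≈ 476.3 g
raisins: (3 cup + 8 tbsp = 3.5 cup) × 21/5 × 165 g/cup = 2425.5 g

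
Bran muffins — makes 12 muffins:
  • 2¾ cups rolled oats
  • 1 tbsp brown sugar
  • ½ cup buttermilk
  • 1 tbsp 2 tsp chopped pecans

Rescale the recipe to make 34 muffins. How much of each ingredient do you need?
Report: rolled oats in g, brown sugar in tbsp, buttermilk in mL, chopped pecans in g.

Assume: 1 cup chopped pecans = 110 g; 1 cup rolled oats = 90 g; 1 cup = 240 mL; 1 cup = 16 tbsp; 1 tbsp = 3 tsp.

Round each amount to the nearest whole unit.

rolled oats: 701 g; brown sugar: 3 tbsp; buttermilk: 340 mL; chopped pecans: 32 g

Scaling factor: 34/12 = 17/6.
rolled oats: 2.75 cup × 17/6 × 90 g/cup ≈ 701 g
brown sugar: 1 tbsp × 17/6 ≈ 3 tbsp
buttermilk: 0.5 cup × 17/6 × 240 mL/cup = 340 mL
chopped pecans: (1 tbsp + 2 tsp = 5/3 tbsp) × 17/6 ÷ 16 tbsp/cup × 110 g/cup ≈ 32 g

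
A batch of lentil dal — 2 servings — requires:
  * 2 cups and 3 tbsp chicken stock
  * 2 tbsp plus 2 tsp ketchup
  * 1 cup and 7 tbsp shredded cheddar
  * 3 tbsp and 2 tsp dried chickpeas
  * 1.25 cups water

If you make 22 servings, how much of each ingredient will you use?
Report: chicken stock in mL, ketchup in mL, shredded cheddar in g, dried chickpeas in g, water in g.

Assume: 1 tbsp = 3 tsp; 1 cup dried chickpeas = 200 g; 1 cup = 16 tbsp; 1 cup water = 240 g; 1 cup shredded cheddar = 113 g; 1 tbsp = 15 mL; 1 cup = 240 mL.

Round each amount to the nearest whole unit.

chicken stock: 5775 mL; ketchup: 440 mL; shredded cheddar: 1787 g; dried chickpeas: 504 g; water: 3300 g

Scaling factor: 22/2 = 11.
chicken stock: (2 cup + 3 tbsp = 2.1875 cup) × 11 × 240 mL/cup = 5775 mL
ketchup: (2 tbsp + 2 tsp = 8/3 tbsp) × 11 × 15 mL/tbsp = 440 mL
shredded cheddar: (1 cup + 7 tbsp = 1.4375 cup) × 11 × 113 g/cup ≈ 1787 g
dried chickpeas: (3 tbsp + 2 tsp = 11/3 tbsp) × 11 ÷ 16 tbsp/cup × 200 g/cup ≈ 504 g
water: 1.25 cup × 11 × 240 g/cup = 3300 g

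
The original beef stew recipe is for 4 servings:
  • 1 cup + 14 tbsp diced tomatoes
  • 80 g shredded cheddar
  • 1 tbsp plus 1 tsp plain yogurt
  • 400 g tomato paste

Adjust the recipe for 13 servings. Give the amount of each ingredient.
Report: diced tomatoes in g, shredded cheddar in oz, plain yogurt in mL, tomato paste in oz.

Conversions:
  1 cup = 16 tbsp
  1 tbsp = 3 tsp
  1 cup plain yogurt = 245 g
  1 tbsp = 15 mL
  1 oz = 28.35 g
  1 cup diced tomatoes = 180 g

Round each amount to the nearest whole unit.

diced tomatoes: 1097 g; shredded cheddar: 9 oz; plain yogurt: 65 mL; tomato paste: 46 oz

Scaling factor: 13/4 = 3.25.
diced tomatoes: (1 cup + 14 tbsp = 1.875 cup) × 13/4 × 180 g/cup ≈ 1097 g
shredded cheddar: 80 g × 13/4 ÷ 28.35 g/oz ≈ 9 oz
plain yogurt: (1 tbsp + 1 tsp = 4/3 tbsp) × 13/4 × 15 mL/tbsp = 65 mL
tomato paste: 400 g × 13/4 ÷ 28.35 g/oz ≈ 46 oz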